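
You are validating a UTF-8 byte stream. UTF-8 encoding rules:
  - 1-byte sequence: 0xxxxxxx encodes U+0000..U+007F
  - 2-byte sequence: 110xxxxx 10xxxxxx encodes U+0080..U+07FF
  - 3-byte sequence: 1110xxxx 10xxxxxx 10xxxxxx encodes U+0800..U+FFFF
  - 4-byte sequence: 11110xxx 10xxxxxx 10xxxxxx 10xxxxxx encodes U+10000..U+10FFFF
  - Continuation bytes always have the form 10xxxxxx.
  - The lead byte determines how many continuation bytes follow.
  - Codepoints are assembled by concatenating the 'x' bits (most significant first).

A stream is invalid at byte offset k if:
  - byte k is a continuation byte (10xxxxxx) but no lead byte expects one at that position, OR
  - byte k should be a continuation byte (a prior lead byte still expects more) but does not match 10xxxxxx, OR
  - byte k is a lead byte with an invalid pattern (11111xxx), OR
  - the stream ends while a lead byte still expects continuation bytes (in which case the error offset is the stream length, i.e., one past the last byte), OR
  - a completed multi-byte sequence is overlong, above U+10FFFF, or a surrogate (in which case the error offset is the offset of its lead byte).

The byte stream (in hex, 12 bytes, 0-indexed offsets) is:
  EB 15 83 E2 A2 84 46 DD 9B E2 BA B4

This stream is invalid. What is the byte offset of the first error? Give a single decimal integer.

Byte[0]=EB: 3-byte lead, need 2 cont bytes. acc=0xB
Byte[1]=15: expected 10xxxxxx continuation. INVALID

Answer: 1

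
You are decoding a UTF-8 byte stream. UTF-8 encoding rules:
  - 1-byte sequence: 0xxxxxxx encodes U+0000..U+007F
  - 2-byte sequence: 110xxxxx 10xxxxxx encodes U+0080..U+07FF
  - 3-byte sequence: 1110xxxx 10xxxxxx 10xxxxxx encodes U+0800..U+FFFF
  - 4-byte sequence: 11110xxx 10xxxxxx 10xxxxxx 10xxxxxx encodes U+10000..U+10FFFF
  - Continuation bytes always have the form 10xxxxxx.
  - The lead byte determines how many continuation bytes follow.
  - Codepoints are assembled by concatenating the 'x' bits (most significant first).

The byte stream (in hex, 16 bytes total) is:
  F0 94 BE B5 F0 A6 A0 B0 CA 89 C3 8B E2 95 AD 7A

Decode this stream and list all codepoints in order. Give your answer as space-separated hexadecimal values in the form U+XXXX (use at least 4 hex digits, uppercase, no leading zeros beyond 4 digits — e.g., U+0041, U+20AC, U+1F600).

Answer: U+14FB5 U+26830 U+0289 U+00CB U+256D U+007A

Derivation:
Byte[0]=F0: 4-byte lead, need 3 cont bytes. acc=0x0
Byte[1]=94: continuation. acc=(acc<<6)|0x14=0x14
Byte[2]=BE: continuation. acc=(acc<<6)|0x3E=0x53E
Byte[3]=B5: continuation. acc=(acc<<6)|0x35=0x14FB5
Completed: cp=U+14FB5 (starts at byte 0)
Byte[4]=F0: 4-byte lead, need 3 cont bytes. acc=0x0
Byte[5]=A6: continuation. acc=(acc<<6)|0x26=0x26
Byte[6]=A0: continuation. acc=(acc<<6)|0x20=0x9A0
Byte[7]=B0: continuation. acc=(acc<<6)|0x30=0x26830
Completed: cp=U+26830 (starts at byte 4)
Byte[8]=CA: 2-byte lead, need 1 cont bytes. acc=0xA
Byte[9]=89: continuation. acc=(acc<<6)|0x09=0x289
Completed: cp=U+0289 (starts at byte 8)
Byte[10]=C3: 2-byte lead, need 1 cont bytes. acc=0x3
Byte[11]=8B: continuation. acc=(acc<<6)|0x0B=0xCB
Completed: cp=U+00CB (starts at byte 10)
Byte[12]=E2: 3-byte lead, need 2 cont bytes. acc=0x2
Byte[13]=95: continuation. acc=(acc<<6)|0x15=0x95
Byte[14]=AD: continuation. acc=(acc<<6)|0x2D=0x256D
Completed: cp=U+256D (starts at byte 12)
Byte[15]=7A: 1-byte ASCII. cp=U+007A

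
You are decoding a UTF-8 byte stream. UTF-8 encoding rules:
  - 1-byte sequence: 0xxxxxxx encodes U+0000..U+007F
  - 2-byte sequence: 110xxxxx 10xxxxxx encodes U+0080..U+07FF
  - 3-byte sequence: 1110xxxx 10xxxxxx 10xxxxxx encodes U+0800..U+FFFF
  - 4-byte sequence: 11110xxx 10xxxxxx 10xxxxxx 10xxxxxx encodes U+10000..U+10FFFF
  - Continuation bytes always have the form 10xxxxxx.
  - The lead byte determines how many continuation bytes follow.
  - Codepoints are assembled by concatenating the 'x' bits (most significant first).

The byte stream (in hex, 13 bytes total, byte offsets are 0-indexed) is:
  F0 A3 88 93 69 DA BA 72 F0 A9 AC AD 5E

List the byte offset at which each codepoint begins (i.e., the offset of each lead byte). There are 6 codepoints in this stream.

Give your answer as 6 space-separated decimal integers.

Byte[0]=F0: 4-byte lead, need 3 cont bytes. acc=0x0
Byte[1]=A3: continuation. acc=(acc<<6)|0x23=0x23
Byte[2]=88: continuation. acc=(acc<<6)|0x08=0x8C8
Byte[3]=93: continuation. acc=(acc<<6)|0x13=0x23213
Completed: cp=U+23213 (starts at byte 0)
Byte[4]=69: 1-byte ASCII. cp=U+0069
Byte[5]=DA: 2-byte lead, need 1 cont bytes. acc=0x1A
Byte[6]=BA: continuation. acc=(acc<<6)|0x3A=0x6BA
Completed: cp=U+06BA (starts at byte 5)
Byte[7]=72: 1-byte ASCII. cp=U+0072
Byte[8]=F0: 4-byte lead, need 3 cont bytes. acc=0x0
Byte[9]=A9: continuation. acc=(acc<<6)|0x29=0x29
Byte[10]=AC: continuation. acc=(acc<<6)|0x2C=0xA6C
Byte[11]=AD: continuation. acc=(acc<<6)|0x2D=0x29B2D
Completed: cp=U+29B2D (starts at byte 8)
Byte[12]=5E: 1-byte ASCII. cp=U+005E

Answer: 0 4 5 7 8 12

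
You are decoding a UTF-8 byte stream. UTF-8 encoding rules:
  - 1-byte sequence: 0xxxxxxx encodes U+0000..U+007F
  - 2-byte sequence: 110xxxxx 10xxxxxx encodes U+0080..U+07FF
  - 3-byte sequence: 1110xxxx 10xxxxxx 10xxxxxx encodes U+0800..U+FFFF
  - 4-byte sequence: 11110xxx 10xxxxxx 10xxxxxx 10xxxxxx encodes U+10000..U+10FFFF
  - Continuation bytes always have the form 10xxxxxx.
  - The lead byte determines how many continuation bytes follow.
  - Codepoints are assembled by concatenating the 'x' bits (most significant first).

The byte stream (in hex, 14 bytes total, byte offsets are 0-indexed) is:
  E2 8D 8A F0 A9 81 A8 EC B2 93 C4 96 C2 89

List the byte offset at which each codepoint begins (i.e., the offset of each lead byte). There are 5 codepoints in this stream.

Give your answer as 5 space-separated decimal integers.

Answer: 0 3 7 10 12

Derivation:
Byte[0]=E2: 3-byte lead, need 2 cont bytes. acc=0x2
Byte[1]=8D: continuation. acc=(acc<<6)|0x0D=0x8D
Byte[2]=8A: continuation. acc=(acc<<6)|0x0A=0x234A
Completed: cp=U+234A (starts at byte 0)
Byte[3]=F0: 4-byte lead, need 3 cont bytes. acc=0x0
Byte[4]=A9: continuation. acc=(acc<<6)|0x29=0x29
Byte[5]=81: continuation. acc=(acc<<6)|0x01=0xA41
Byte[6]=A8: continuation. acc=(acc<<6)|0x28=0x29068
Completed: cp=U+29068 (starts at byte 3)
Byte[7]=EC: 3-byte lead, need 2 cont bytes. acc=0xC
Byte[8]=B2: continuation. acc=(acc<<6)|0x32=0x332
Byte[9]=93: continuation. acc=(acc<<6)|0x13=0xCC93
Completed: cp=U+CC93 (starts at byte 7)
Byte[10]=C4: 2-byte lead, need 1 cont bytes. acc=0x4
Byte[11]=96: continuation. acc=(acc<<6)|0x16=0x116
Completed: cp=U+0116 (starts at byte 10)
Byte[12]=C2: 2-byte lead, need 1 cont bytes. acc=0x2
Byte[13]=89: continuation. acc=(acc<<6)|0x09=0x89
Completed: cp=U+0089 (starts at byte 12)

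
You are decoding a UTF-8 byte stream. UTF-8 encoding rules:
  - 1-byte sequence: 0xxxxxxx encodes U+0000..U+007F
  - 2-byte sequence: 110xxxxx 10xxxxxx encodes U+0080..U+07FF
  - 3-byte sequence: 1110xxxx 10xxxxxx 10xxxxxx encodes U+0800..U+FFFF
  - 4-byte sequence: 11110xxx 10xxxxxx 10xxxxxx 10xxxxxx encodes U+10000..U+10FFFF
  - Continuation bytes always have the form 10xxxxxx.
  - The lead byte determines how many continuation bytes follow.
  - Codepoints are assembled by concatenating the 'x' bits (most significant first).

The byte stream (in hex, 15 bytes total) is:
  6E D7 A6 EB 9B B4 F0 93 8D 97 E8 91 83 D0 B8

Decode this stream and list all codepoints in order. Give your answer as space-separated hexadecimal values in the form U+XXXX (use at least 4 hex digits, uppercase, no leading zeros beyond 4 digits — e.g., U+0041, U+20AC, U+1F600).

Byte[0]=6E: 1-byte ASCII. cp=U+006E
Byte[1]=D7: 2-byte lead, need 1 cont bytes. acc=0x17
Byte[2]=A6: continuation. acc=(acc<<6)|0x26=0x5E6
Completed: cp=U+05E6 (starts at byte 1)
Byte[3]=EB: 3-byte lead, need 2 cont bytes. acc=0xB
Byte[4]=9B: continuation. acc=(acc<<6)|0x1B=0x2DB
Byte[5]=B4: continuation. acc=(acc<<6)|0x34=0xB6F4
Completed: cp=U+B6F4 (starts at byte 3)
Byte[6]=F0: 4-byte lead, need 3 cont bytes. acc=0x0
Byte[7]=93: continuation. acc=(acc<<6)|0x13=0x13
Byte[8]=8D: continuation. acc=(acc<<6)|0x0D=0x4CD
Byte[9]=97: continuation. acc=(acc<<6)|0x17=0x13357
Completed: cp=U+13357 (starts at byte 6)
Byte[10]=E8: 3-byte lead, need 2 cont bytes. acc=0x8
Byte[11]=91: continuation. acc=(acc<<6)|0x11=0x211
Byte[12]=83: continuation. acc=(acc<<6)|0x03=0x8443
Completed: cp=U+8443 (starts at byte 10)
Byte[13]=D0: 2-byte lead, need 1 cont bytes. acc=0x10
Byte[14]=B8: continuation. acc=(acc<<6)|0x38=0x438
Completed: cp=U+0438 (starts at byte 13)

Answer: U+006E U+05E6 U+B6F4 U+13357 U+8443 U+0438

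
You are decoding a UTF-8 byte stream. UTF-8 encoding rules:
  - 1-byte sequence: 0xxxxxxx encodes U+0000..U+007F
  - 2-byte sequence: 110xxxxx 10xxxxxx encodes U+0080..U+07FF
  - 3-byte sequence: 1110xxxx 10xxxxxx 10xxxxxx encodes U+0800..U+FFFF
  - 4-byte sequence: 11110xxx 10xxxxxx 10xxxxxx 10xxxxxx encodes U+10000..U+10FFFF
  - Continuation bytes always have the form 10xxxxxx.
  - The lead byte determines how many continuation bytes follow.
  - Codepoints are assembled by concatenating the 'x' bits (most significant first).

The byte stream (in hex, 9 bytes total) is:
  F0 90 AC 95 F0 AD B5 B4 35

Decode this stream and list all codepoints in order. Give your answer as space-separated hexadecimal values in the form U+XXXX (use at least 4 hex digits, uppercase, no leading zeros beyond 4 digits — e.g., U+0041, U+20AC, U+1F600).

Byte[0]=F0: 4-byte lead, need 3 cont bytes. acc=0x0
Byte[1]=90: continuation. acc=(acc<<6)|0x10=0x10
Byte[2]=AC: continuation. acc=(acc<<6)|0x2C=0x42C
Byte[3]=95: continuation. acc=(acc<<6)|0x15=0x10B15
Completed: cp=U+10B15 (starts at byte 0)
Byte[4]=F0: 4-byte lead, need 3 cont bytes. acc=0x0
Byte[5]=AD: continuation. acc=(acc<<6)|0x2D=0x2D
Byte[6]=B5: continuation. acc=(acc<<6)|0x35=0xB75
Byte[7]=B4: continuation. acc=(acc<<6)|0x34=0x2DD74
Completed: cp=U+2DD74 (starts at byte 4)
Byte[8]=35: 1-byte ASCII. cp=U+0035

Answer: U+10B15 U+2DD74 U+0035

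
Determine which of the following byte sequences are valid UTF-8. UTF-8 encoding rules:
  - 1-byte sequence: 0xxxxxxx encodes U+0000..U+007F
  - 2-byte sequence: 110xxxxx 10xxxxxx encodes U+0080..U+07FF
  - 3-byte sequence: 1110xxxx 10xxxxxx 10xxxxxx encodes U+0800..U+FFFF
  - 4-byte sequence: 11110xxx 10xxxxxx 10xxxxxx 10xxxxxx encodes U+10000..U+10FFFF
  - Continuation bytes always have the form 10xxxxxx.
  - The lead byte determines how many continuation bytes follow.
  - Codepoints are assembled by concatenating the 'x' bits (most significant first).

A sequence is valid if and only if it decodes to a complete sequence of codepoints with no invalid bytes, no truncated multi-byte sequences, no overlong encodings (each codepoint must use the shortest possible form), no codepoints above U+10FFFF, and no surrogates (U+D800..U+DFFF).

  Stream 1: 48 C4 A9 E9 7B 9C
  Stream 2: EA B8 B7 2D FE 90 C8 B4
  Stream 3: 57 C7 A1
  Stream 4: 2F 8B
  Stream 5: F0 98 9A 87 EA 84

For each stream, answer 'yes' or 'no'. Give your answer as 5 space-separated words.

Answer: no no yes no no

Derivation:
Stream 1: error at byte offset 4. INVALID
Stream 2: error at byte offset 4. INVALID
Stream 3: decodes cleanly. VALID
Stream 4: error at byte offset 1. INVALID
Stream 5: error at byte offset 6. INVALID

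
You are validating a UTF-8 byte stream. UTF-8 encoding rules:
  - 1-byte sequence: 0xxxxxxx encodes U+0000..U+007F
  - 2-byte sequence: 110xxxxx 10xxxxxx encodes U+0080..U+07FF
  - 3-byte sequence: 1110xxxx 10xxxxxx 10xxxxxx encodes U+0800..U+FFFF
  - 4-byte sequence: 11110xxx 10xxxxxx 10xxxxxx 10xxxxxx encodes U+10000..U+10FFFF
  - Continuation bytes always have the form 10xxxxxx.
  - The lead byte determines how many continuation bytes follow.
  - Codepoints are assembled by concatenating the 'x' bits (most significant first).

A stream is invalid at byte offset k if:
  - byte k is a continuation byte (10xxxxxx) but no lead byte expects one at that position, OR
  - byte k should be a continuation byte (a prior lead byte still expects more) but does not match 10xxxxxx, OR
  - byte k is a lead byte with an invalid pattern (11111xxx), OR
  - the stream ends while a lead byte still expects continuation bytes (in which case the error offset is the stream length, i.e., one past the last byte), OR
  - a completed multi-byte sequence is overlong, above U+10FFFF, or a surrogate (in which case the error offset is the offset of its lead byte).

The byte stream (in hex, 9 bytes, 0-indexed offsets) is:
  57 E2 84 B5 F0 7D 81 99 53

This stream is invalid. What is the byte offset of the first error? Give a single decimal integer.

Answer: 5

Derivation:
Byte[0]=57: 1-byte ASCII. cp=U+0057
Byte[1]=E2: 3-byte lead, need 2 cont bytes. acc=0x2
Byte[2]=84: continuation. acc=(acc<<6)|0x04=0x84
Byte[3]=B5: continuation. acc=(acc<<6)|0x35=0x2135
Completed: cp=U+2135 (starts at byte 1)
Byte[4]=F0: 4-byte lead, need 3 cont bytes. acc=0x0
Byte[5]=7D: expected 10xxxxxx continuation. INVALID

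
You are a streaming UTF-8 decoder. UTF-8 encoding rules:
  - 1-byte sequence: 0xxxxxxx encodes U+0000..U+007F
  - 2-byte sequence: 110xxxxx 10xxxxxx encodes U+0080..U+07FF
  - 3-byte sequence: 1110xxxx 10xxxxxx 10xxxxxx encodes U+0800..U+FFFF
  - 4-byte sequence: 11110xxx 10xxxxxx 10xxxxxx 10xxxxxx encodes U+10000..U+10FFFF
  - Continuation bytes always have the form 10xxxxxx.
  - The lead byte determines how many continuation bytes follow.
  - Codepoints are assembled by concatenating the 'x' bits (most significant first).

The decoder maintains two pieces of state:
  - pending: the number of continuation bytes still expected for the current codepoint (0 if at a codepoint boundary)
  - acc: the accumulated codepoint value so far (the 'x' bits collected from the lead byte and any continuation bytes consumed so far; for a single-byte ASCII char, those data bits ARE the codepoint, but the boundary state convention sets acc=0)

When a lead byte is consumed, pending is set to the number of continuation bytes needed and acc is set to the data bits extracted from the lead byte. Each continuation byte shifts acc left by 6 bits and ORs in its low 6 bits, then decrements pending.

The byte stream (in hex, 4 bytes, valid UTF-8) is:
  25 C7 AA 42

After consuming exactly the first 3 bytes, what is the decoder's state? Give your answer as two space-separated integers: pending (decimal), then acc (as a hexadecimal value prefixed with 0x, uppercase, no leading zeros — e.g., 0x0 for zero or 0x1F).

Answer: 0 0x1EA

Derivation:
Byte[0]=25: 1-byte. pending=0, acc=0x0
Byte[1]=C7: 2-byte lead. pending=1, acc=0x7
Byte[2]=AA: continuation. acc=(acc<<6)|0x2A=0x1EA, pending=0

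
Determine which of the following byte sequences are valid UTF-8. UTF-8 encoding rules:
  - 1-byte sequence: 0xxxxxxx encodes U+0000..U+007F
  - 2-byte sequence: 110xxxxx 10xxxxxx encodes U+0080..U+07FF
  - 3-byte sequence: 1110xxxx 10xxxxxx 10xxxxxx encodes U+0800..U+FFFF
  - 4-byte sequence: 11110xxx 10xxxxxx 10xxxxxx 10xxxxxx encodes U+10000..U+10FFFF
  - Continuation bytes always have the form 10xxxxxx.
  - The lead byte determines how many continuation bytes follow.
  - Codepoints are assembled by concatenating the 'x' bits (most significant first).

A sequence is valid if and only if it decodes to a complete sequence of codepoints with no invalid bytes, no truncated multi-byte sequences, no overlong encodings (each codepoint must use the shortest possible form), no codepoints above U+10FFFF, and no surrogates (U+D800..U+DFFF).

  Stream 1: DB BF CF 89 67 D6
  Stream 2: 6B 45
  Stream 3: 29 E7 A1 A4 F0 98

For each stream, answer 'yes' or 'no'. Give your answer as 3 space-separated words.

Stream 1: error at byte offset 6. INVALID
Stream 2: decodes cleanly. VALID
Stream 3: error at byte offset 6. INVALID

Answer: no yes no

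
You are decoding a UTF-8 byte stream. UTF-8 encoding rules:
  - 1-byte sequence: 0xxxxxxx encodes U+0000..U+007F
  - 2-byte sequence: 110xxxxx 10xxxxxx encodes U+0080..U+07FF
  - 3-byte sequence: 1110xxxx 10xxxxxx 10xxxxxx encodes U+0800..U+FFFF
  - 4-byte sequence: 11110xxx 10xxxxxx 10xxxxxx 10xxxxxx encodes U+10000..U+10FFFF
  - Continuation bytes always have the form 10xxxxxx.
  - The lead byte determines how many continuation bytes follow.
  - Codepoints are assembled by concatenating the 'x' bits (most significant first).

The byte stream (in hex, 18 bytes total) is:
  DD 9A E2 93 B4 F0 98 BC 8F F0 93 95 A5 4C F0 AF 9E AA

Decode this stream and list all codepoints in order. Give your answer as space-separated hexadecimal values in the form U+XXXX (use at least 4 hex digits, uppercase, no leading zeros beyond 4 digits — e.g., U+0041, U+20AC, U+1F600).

Answer: U+075A U+24F4 U+18F0F U+13565 U+004C U+2F7AA

Derivation:
Byte[0]=DD: 2-byte lead, need 1 cont bytes. acc=0x1D
Byte[1]=9A: continuation. acc=(acc<<6)|0x1A=0x75A
Completed: cp=U+075A (starts at byte 0)
Byte[2]=E2: 3-byte lead, need 2 cont bytes. acc=0x2
Byte[3]=93: continuation. acc=(acc<<6)|0x13=0x93
Byte[4]=B4: continuation. acc=(acc<<6)|0x34=0x24F4
Completed: cp=U+24F4 (starts at byte 2)
Byte[5]=F0: 4-byte lead, need 3 cont bytes. acc=0x0
Byte[6]=98: continuation. acc=(acc<<6)|0x18=0x18
Byte[7]=BC: continuation. acc=(acc<<6)|0x3C=0x63C
Byte[8]=8F: continuation. acc=(acc<<6)|0x0F=0x18F0F
Completed: cp=U+18F0F (starts at byte 5)
Byte[9]=F0: 4-byte lead, need 3 cont bytes. acc=0x0
Byte[10]=93: continuation. acc=(acc<<6)|0x13=0x13
Byte[11]=95: continuation. acc=(acc<<6)|0x15=0x4D5
Byte[12]=A5: continuation. acc=(acc<<6)|0x25=0x13565
Completed: cp=U+13565 (starts at byte 9)
Byte[13]=4C: 1-byte ASCII. cp=U+004C
Byte[14]=F0: 4-byte lead, need 3 cont bytes. acc=0x0
Byte[15]=AF: continuation. acc=(acc<<6)|0x2F=0x2F
Byte[16]=9E: continuation. acc=(acc<<6)|0x1E=0xBDE
Byte[17]=AA: continuation. acc=(acc<<6)|0x2A=0x2F7AA
Completed: cp=U+2F7AA (starts at byte 14)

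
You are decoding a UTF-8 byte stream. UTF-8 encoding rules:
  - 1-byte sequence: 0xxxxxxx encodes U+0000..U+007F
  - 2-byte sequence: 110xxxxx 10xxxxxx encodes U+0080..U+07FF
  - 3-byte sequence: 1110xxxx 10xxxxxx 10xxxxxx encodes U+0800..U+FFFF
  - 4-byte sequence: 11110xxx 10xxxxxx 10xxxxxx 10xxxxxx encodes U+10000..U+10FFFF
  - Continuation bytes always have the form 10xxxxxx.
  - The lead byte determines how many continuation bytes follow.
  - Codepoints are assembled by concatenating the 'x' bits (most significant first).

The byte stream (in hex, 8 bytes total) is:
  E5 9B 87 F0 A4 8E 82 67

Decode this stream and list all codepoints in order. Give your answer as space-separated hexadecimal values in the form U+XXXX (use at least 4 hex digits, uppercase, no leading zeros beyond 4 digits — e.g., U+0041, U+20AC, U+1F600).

Answer: U+56C7 U+24382 U+0067

Derivation:
Byte[0]=E5: 3-byte lead, need 2 cont bytes. acc=0x5
Byte[1]=9B: continuation. acc=(acc<<6)|0x1B=0x15B
Byte[2]=87: continuation. acc=(acc<<6)|0x07=0x56C7
Completed: cp=U+56C7 (starts at byte 0)
Byte[3]=F0: 4-byte lead, need 3 cont bytes. acc=0x0
Byte[4]=A4: continuation. acc=(acc<<6)|0x24=0x24
Byte[5]=8E: continuation. acc=(acc<<6)|0x0E=0x90E
Byte[6]=82: continuation. acc=(acc<<6)|0x02=0x24382
Completed: cp=U+24382 (starts at byte 3)
Byte[7]=67: 1-byte ASCII. cp=U+0067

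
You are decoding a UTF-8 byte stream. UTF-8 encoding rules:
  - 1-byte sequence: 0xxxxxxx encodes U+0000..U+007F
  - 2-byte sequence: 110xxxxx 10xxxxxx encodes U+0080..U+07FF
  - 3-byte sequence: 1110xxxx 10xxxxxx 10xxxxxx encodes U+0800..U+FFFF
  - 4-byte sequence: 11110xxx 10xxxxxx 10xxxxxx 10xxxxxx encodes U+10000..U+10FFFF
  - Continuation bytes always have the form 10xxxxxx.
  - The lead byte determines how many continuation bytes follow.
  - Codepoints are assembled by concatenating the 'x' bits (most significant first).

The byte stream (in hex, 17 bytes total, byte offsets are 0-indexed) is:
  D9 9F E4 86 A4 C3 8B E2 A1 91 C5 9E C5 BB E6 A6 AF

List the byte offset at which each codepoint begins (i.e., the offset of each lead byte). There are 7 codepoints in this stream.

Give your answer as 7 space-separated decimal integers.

Answer: 0 2 5 7 10 12 14

Derivation:
Byte[0]=D9: 2-byte lead, need 1 cont bytes. acc=0x19
Byte[1]=9F: continuation. acc=(acc<<6)|0x1F=0x65F
Completed: cp=U+065F (starts at byte 0)
Byte[2]=E4: 3-byte lead, need 2 cont bytes. acc=0x4
Byte[3]=86: continuation. acc=(acc<<6)|0x06=0x106
Byte[4]=A4: continuation. acc=(acc<<6)|0x24=0x41A4
Completed: cp=U+41A4 (starts at byte 2)
Byte[5]=C3: 2-byte lead, need 1 cont bytes. acc=0x3
Byte[6]=8B: continuation. acc=(acc<<6)|0x0B=0xCB
Completed: cp=U+00CB (starts at byte 5)
Byte[7]=E2: 3-byte lead, need 2 cont bytes. acc=0x2
Byte[8]=A1: continuation. acc=(acc<<6)|0x21=0xA1
Byte[9]=91: continuation. acc=(acc<<6)|0x11=0x2851
Completed: cp=U+2851 (starts at byte 7)
Byte[10]=C5: 2-byte lead, need 1 cont bytes. acc=0x5
Byte[11]=9E: continuation. acc=(acc<<6)|0x1E=0x15E
Completed: cp=U+015E (starts at byte 10)
Byte[12]=C5: 2-byte lead, need 1 cont bytes. acc=0x5
Byte[13]=BB: continuation. acc=(acc<<6)|0x3B=0x17B
Completed: cp=U+017B (starts at byte 12)
Byte[14]=E6: 3-byte lead, need 2 cont bytes. acc=0x6
Byte[15]=A6: continuation. acc=(acc<<6)|0x26=0x1A6
Byte[16]=AF: continuation. acc=(acc<<6)|0x2F=0x69AF
Completed: cp=U+69AF (starts at byte 14)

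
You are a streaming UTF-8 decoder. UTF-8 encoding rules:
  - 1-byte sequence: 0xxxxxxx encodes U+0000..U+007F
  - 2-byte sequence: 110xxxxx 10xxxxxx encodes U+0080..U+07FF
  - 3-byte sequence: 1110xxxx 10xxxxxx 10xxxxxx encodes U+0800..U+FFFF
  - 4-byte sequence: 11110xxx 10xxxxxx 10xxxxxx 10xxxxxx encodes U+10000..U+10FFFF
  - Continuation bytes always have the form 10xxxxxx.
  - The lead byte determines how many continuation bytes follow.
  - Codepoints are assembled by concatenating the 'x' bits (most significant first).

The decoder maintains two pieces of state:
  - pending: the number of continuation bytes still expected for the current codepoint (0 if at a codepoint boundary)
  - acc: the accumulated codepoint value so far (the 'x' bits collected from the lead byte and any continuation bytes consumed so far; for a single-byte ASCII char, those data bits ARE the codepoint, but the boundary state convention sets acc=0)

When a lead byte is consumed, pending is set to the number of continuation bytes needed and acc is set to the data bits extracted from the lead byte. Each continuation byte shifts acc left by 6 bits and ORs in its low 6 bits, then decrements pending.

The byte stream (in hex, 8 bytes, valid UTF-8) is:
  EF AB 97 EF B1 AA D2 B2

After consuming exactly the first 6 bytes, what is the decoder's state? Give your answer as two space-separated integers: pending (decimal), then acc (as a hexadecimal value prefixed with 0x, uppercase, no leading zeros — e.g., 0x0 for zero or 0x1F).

Answer: 0 0xFC6A

Derivation:
Byte[0]=EF: 3-byte lead. pending=2, acc=0xF
Byte[1]=AB: continuation. acc=(acc<<6)|0x2B=0x3EB, pending=1
Byte[2]=97: continuation. acc=(acc<<6)|0x17=0xFAD7, pending=0
Byte[3]=EF: 3-byte lead. pending=2, acc=0xF
Byte[4]=B1: continuation. acc=(acc<<6)|0x31=0x3F1, pending=1
Byte[5]=AA: continuation. acc=(acc<<6)|0x2A=0xFC6A, pending=0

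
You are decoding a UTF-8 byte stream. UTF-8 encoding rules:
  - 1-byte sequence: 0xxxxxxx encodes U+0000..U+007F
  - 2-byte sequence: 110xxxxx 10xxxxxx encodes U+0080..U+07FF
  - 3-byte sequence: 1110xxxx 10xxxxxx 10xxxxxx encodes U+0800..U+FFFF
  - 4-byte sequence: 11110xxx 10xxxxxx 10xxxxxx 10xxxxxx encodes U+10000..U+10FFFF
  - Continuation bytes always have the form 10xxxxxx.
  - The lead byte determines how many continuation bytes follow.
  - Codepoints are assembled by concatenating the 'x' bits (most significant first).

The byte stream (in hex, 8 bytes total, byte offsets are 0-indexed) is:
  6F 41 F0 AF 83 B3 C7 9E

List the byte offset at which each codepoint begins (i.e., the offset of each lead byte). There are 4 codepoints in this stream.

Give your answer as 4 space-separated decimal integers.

Byte[0]=6F: 1-byte ASCII. cp=U+006F
Byte[1]=41: 1-byte ASCII. cp=U+0041
Byte[2]=F0: 4-byte lead, need 3 cont bytes. acc=0x0
Byte[3]=AF: continuation. acc=(acc<<6)|0x2F=0x2F
Byte[4]=83: continuation. acc=(acc<<6)|0x03=0xBC3
Byte[5]=B3: continuation. acc=(acc<<6)|0x33=0x2F0F3
Completed: cp=U+2F0F3 (starts at byte 2)
Byte[6]=C7: 2-byte lead, need 1 cont bytes. acc=0x7
Byte[7]=9E: continuation. acc=(acc<<6)|0x1E=0x1DE
Completed: cp=U+01DE (starts at byte 6)

Answer: 0 1 2 6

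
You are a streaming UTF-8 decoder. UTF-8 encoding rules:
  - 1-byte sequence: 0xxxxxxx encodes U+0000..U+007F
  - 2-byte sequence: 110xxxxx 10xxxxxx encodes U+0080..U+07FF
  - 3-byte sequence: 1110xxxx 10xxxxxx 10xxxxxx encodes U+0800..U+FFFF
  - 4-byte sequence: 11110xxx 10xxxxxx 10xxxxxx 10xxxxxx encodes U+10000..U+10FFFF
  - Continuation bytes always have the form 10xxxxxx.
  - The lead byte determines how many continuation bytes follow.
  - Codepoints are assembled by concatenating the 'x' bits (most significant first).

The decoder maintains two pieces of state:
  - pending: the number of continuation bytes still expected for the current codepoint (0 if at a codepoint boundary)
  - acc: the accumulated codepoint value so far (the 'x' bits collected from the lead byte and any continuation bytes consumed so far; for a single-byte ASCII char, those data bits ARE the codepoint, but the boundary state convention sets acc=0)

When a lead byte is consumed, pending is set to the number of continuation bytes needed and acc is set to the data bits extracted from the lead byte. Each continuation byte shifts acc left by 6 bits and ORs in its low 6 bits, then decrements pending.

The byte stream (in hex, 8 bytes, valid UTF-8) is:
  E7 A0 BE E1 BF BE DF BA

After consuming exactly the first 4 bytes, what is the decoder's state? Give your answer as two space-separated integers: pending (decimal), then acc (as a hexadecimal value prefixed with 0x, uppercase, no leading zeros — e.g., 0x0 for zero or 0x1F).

Byte[0]=E7: 3-byte lead. pending=2, acc=0x7
Byte[1]=A0: continuation. acc=(acc<<6)|0x20=0x1E0, pending=1
Byte[2]=BE: continuation. acc=(acc<<6)|0x3E=0x783E, pending=0
Byte[3]=E1: 3-byte lead. pending=2, acc=0x1

Answer: 2 0x1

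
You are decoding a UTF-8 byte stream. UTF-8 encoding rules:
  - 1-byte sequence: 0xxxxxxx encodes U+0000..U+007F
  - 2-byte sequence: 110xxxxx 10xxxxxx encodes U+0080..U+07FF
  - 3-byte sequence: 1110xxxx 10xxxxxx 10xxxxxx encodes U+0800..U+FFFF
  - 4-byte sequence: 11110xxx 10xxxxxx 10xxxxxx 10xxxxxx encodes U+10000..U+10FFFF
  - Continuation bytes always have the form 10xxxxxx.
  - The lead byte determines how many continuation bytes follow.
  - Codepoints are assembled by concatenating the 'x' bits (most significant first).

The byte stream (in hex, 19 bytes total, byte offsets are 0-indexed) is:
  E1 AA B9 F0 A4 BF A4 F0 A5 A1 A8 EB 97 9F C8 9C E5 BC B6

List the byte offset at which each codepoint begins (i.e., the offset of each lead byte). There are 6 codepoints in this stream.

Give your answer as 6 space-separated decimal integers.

Byte[0]=E1: 3-byte lead, need 2 cont bytes. acc=0x1
Byte[1]=AA: continuation. acc=(acc<<6)|0x2A=0x6A
Byte[2]=B9: continuation. acc=(acc<<6)|0x39=0x1AB9
Completed: cp=U+1AB9 (starts at byte 0)
Byte[3]=F0: 4-byte lead, need 3 cont bytes. acc=0x0
Byte[4]=A4: continuation. acc=(acc<<6)|0x24=0x24
Byte[5]=BF: continuation. acc=(acc<<6)|0x3F=0x93F
Byte[6]=A4: continuation. acc=(acc<<6)|0x24=0x24FE4
Completed: cp=U+24FE4 (starts at byte 3)
Byte[7]=F0: 4-byte lead, need 3 cont bytes. acc=0x0
Byte[8]=A5: continuation. acc=(acc<<6)|0x25=0x25
Byte[9]=A1: continuation. acc=(acc<<6)|0x21=0x961
Byte[10]=A8: continuation. acc=(acc<<6)|0x28=0x25868
Completed: cp=U+25868 (starts at byte 7)
Byte[11]=EB: 3-byte lead, need 2 cont bytes. acc=0xB
Byte[12]=97: continuation. acc=(acc<<6)|0x17=0x2D7
Byte[13]=9F: continuation. acc=(acc<<6)|0x1F=0xB5DF
Completed: cp=U+B5DF (starts at byte 11)
Byte[14]=C8: 2-byte lead, need 1 cont bytes. acc=0x8
Byte[15]=9C: continuation. acc=(acc<<6)|0x1C=0x21C
Completed: cp=U+021C (starts at byte 14)
Byte[16]=E5: 3-byte lead, need 2 cont bytes. acc=0x5
Byte[17]=BC: continuation. acc=(acc<<6)|0x3C=0x17C
Byte[18]=B6: continuation. acc=(acc<<6)|0x36=0x5F36
Completed: cp=U+5F36 (starts at byte 16)

Answer: 0 3 7 11 14 16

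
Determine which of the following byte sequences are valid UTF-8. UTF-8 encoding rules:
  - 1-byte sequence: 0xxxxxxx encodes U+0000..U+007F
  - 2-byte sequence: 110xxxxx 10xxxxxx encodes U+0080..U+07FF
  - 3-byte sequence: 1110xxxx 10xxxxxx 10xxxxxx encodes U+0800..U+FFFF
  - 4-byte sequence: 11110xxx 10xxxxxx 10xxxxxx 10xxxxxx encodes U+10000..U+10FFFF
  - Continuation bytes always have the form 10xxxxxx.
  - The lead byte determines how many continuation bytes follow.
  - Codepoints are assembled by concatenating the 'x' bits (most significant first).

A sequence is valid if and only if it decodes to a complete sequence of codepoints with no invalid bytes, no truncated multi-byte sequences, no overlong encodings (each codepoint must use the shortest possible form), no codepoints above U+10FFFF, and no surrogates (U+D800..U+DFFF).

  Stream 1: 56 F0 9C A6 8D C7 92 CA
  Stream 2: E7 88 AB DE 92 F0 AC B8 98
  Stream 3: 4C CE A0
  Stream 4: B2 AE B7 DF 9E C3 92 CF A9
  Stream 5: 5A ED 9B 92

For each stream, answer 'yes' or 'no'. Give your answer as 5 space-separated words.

Stream 1: error at byte offset 8. INVALID
Stream 2: decodes cleanly. VALID
Stream 3: decodes cleanly. VALID
Stream 4: error at byte offset 0. INVALID
Stream 5: decodes cleanly. VALID

Answer: no yes yes no yes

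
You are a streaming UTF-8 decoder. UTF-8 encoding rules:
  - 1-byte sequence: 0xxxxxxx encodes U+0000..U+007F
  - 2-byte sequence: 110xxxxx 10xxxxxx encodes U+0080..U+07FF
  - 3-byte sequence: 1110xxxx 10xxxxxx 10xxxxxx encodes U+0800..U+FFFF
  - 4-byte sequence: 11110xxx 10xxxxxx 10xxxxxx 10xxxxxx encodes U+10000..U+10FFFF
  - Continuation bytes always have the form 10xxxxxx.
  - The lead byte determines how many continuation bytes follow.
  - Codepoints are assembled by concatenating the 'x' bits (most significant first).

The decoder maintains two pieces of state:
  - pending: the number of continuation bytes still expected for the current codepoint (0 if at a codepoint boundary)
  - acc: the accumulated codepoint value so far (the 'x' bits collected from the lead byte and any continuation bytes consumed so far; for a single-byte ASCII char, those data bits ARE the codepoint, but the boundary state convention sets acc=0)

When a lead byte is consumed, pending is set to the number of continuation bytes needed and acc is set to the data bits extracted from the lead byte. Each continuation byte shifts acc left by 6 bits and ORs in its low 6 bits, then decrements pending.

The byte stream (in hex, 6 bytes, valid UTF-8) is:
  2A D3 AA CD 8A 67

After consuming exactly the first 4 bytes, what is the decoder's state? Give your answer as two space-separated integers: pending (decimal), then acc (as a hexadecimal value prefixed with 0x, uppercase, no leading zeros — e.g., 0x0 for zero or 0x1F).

Answer: 1 0xD

Derivation:
Byte[0]=2A: 1-byte. pending=0, acc=0x0
Byte[1]=D3: 2-byte lead. pending=1, acc=0x13
Byte[2]=AA: continuation. acc=(acc<<6)|0x2A=0x4EA, pending=0
Byte[3]=CD: 2-byte lead. pending=1, acc=0xD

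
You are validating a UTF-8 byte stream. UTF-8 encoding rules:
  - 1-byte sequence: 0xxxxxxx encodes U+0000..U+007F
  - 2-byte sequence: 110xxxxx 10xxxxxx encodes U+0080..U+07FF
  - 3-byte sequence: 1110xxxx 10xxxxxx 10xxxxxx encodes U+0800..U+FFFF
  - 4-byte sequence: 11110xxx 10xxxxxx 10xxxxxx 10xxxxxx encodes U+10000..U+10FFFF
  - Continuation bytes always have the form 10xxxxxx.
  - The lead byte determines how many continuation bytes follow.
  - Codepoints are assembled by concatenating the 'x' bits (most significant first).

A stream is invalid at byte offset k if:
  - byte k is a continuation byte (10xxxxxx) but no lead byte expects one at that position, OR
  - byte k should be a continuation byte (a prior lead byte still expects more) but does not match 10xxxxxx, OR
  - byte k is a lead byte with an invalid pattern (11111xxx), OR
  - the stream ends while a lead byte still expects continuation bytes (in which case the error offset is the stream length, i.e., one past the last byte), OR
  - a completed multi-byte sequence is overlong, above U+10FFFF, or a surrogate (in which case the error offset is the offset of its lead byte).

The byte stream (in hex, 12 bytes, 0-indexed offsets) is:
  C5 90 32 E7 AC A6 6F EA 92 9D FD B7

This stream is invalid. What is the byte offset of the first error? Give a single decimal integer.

Answer: 10

Derivation:
Byte[0]=C5: 2-byte lead, need 1 cont bytes. acc=0x5
Byte[1]=90: continuation. acc=(acc<<6)|0x10=0x150
Completed: cp=U+0150 (starts at byte 0)
Byte[2]=32: 1-byte ASCII. cp=U+0032
Byte[3]=E7: 3-byte lead, need 2 cont bytes. acc=0x7
Byte[4]=AC: continuation. acc=(acc<<6)|0x2C=0x1EC
Byte[5]=A6: continuation. acc=(acc<<6)|0x26=0x7B26
Completed: cp=U+7B26 (starts at byte 3)
Byte[6]=6F: 1-byte ASCII. cp=U+006F
Byte[7]=EA: 3-byte lead, need 2 cont bytes. acc=0xA
Byte[8]=92: continuation. acc=(acc<<6)|0x12=0x292
Byte[9]=9D: continuation. acc=(acc<<6)|0x1D=0xA49D
Completed: cp=U+A49D (starts at byte 7)
Byte[10]=FD: INVALID lead byte (not 0xxx/110x/1110/11110)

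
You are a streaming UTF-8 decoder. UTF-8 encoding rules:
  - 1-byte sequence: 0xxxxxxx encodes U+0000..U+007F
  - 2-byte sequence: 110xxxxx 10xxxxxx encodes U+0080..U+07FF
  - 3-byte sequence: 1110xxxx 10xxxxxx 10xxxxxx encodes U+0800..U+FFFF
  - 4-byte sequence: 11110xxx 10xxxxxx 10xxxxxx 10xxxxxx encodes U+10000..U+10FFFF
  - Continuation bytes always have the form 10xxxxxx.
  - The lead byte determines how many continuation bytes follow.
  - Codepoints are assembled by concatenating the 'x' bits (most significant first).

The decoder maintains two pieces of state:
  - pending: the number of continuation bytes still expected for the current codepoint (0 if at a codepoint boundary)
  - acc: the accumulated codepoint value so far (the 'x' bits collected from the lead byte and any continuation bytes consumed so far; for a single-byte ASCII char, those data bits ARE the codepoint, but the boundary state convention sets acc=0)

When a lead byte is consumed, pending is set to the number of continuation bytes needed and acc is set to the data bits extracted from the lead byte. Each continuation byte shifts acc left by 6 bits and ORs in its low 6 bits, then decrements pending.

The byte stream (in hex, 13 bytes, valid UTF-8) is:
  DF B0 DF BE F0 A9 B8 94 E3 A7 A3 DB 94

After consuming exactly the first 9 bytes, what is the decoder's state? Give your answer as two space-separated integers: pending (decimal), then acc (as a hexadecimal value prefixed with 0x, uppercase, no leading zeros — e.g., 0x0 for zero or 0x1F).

Answer: 2 0x3

Derivation:
Byte[0]=DF: 2-byte lead. pending=1, acc=0x1F
Byte[1]=B0: continuation. acc=(acc<<6)|0x30=0x7F0, pending=0
Byte[2]=DF: 2-byte lead. pending=1, acc=0x1F
Byte[3]=BE: continuation. acc=(acc<<6)|0x3E=0x7FE, pending=0
Byte[4]=F0: 4-byte lead. pending=3, acc=0x0
Byte[5]=A9: continuation. acc=(acc<<6)|0x29=0x29, pending=2
Byte[6]=B8: continuation. acc=(acc<<6)|0x38=0xA78, pending=1
Byte[7]=94: continuation. acc=(acc<<6)|0x14=0x29E14, pending=0
Byte[8]=E3: 3-byte lead. pending=2, acc=0x3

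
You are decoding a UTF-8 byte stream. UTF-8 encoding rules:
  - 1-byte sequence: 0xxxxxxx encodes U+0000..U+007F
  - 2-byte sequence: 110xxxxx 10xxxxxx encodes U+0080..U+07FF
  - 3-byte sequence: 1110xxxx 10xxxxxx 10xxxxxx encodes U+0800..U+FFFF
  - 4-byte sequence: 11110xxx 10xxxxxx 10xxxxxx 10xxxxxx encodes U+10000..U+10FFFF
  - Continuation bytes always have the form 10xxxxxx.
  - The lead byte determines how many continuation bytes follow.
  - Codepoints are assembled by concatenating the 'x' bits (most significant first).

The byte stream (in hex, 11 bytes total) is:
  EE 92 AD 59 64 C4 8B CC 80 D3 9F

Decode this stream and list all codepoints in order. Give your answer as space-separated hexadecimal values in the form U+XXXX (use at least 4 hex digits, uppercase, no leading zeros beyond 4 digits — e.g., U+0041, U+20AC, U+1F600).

Answer: U+E4AD U+0059 U+0064 U+010B U+0300 U+04DF

Derivation:
Byte[0]=EE: 3-byte lead, need 2 cont bytes. acc=0xE
Byte[1]=92: continuation. acc=(acc<<6)|0x12=0x392
Byte[2]=AD: continuation. acc=(acc<<6)|0x2D=0xE4AD
Completed: cp=U+E4AD (starts at byte 0)
Byte[3]=59: 1-byte ASCII. cp=U+0059
Byte[4]=64: 1-byte ASCII. cp=U+0064
Byte[5]=C4: 2-byte lead, need 1 cont bytes. acc=0x4
Byte[6]=8B: continuation. acc=(acc<<6)|0x0B=0x10B
Completed: cp=U+010B (starts at byte 5)
Byte[7]=CC: 2-byte lead, need 1 cont bytes. acc=0xC
Byte[8]=80: continuation. acc=(acc<<6)|0x00=0x300
Completed: cp=U+0300 (starts at byte 7)
Byte[9]=D3: 2-byte lead, need 1 cont bytes. acc=0x13
Byte[10]=9F: continuation. acc=(acc<<6)|0x1F=0x4DF
Completed: cp=U+04DF (starts at byte 9)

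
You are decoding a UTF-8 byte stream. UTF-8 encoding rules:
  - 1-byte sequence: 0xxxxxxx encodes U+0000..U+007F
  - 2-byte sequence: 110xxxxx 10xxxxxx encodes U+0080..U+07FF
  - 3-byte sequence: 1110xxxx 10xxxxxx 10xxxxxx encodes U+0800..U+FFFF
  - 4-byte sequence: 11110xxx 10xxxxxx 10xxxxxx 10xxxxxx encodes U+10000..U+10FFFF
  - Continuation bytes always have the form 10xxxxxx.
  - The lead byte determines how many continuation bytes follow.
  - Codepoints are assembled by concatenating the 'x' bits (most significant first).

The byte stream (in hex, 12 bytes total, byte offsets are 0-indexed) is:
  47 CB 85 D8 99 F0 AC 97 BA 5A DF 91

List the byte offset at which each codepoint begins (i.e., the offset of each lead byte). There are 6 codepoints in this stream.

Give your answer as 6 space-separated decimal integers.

Byte[0]=47: 1-byte ASCII. cp=U+0047
Byte[1]=CB: 2-byte lead, need 1 cont bytes. acc=0xB
Byte[2]=85: continuation. acc=(acc<<6)|0x05=0x2C5
Completed: cp=U+02C5 (starts at byte 1)
Byte[3]=D8: 2-byte lead, need 1 cont bytes. acc=0x18
Byte[4]=99: continuation. acc=(acc<<6)|0x19=0x619
Completed: cp=U+0619 (starts at byte 3)
Byte[5]=F0: 4-byte lead, need 3 cont bytes. acc=0x0
Byte[6]=AC: continuation. acc=(acc<<6)|0x2C=0x2C
Byte[7]=97: continuation. acc=(acc<<6)|0x17=0xB17
Byte[8]=BA: continuation. acc=(acc<<6)|0x3A=0x2C5FA
Completed: cp=U+2C5FA (starts at byte 5)
Byte[9]=5A: 1-byte ASCII. cp=U+005A
Byte[10]=DF: 2-byte lead, need 1 cont bytes. acc=0x1F
Byte[11]=91: continuation. acc=(acc<<6)|0x11=0x7D1
Completed: cp=U+07D1 (starts at byte 10)

Answer: 0 1 3 5 9 10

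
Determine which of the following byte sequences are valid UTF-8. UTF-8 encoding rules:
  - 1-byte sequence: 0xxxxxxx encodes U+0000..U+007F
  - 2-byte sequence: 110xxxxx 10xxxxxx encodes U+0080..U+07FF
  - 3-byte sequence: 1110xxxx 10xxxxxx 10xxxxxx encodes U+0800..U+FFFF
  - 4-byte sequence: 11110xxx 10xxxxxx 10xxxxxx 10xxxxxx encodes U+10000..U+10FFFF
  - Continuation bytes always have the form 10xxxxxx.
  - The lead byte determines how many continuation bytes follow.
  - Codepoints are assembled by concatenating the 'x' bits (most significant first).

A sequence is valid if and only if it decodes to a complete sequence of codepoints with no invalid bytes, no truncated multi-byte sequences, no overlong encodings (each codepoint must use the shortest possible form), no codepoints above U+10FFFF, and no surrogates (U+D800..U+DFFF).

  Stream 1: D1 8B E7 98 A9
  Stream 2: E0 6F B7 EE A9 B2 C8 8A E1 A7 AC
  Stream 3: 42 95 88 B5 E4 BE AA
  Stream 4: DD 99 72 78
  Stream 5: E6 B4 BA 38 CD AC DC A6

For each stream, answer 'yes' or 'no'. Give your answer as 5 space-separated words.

Answer: yes no no yes yes

Derivation:
Stream 1: decodes cleanly. VALID
Stream 2: error at byte offset 1. INVALID
Stream 3: error at byte offset 1. INVALID
Stream 4: decodes cleanly. VALID
Stream 5: decodes cleanly. VALID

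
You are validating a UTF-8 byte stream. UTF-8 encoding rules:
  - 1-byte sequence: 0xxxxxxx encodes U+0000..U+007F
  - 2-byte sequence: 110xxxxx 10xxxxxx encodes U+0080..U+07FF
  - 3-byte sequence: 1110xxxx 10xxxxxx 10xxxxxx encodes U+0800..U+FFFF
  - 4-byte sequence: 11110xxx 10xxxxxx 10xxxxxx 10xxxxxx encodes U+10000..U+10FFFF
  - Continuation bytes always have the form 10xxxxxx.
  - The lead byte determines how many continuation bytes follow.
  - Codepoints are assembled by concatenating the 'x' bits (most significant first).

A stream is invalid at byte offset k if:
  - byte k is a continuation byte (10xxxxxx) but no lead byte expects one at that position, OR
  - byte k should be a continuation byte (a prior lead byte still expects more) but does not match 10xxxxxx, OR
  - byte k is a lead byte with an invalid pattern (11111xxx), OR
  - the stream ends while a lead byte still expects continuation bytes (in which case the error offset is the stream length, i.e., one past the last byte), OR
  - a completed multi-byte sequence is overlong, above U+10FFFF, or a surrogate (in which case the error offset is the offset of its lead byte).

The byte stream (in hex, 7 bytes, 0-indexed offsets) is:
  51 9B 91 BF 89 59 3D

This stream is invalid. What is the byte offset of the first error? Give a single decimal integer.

Answer: 1

Derivation:
Byte[0]=51: 1-byte ASCII. cp=U+0051
Byte[1]=9B: INVALID lead byte (not 0xxx/110x/1110/11110)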